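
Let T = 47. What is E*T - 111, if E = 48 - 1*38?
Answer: 359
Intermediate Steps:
E = 10 (E = 48 - 38 = 10)
E*T - 111 = 10*47 - 111 = 470 - 111 = 359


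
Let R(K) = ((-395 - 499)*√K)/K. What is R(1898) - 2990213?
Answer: -2990213 - 447*√1898/949 ≈ -2.9902e+6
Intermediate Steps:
R(K) = -894/√K (R(K) = (-894*√K)/K = -894/√K)
R(1898) - 2990213 = -447*√1898/949 - 2990213 = -2990213 - 447*√1898/949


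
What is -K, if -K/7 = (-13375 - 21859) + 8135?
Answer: -189693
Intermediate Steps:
K = 189693 (K = -7*((-13375 - 21859) + 8135) = -7*(-35234 + 8135) = -7*(-27099) = 189693)
-K = -1*189693 = -189693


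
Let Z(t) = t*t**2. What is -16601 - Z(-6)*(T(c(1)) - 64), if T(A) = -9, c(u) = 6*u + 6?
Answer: -32369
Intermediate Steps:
c(u) = 6 + 6*u
Z(t) = t**3
-16601 - Z(-6)*(T(c(1)) - 64) = -16601 - (-6)**3*(-9 - 64) = -16601 - (-216)*(-73) = -16601 - 1*15768 = -16601 - 15768 = -32369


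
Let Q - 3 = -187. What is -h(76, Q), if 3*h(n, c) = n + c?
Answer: 36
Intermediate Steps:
Q = -184 (Q = 3 - 187 = -184)
h(n, c) = c/3 + n/3 (h(n, c) = (n + c)/3 = (c + n)/3 = c/3 + n/3)
-h(76, Q) = -((1/3)*(-184) + (1/3)*76) = -(-184/3 + 76/3) = -1*(-36) = 36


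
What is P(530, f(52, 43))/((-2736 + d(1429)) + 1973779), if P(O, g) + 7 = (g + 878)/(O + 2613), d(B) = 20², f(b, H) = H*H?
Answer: -19274/6196245349 ≈ -3.1106e-6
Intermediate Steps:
f(b, H) = H²
d(B) = 400
P(O, g) = -7 + (878 + g)/(2613 + O) (P(O, g) = -7 + (g + 878)/(O + 2613) = -7 + (878 + g)/(2613 + O))
P(530, f(52, 43))/((-2736 + d(1429)) + 1973779) = ((-17413 + 43² - 7*530)/(2613 + 530))/((-2736 + 400) + 1973779) = ((-17413 + 1849 - 3710)/3143)/(-2336 + 1973779) = ((1/3143)*(-19274))/1971443 = -19274/3143*1/1971443 = -19274/6196245349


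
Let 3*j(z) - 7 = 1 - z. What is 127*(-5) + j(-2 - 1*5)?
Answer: -630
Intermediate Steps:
j(z) = 8/3 - z/3 (j(z) = 7/3 + (1 - z)/3 = 7/3 + (1/3 - z/3) = 8/3 - z/3)
127*(-5) + j(-2 - 1*5) = 127*(-5) + (8/3 - (-2 - 1*5)/3) = -635 + (8/3 - (-2 - 5)/3) = -635 + (8/3 - 1/3*(-7)) = -635 + (8/3 + 7/3) = -635 + 5 = -630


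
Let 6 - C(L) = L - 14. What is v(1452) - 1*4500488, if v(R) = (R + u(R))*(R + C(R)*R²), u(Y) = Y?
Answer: -8767441500392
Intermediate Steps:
C(L) = 20 - L (C(L) = 6 - (L - 14) = 6 - (-14 + L) = 6 + (14 - L) = 20 - L)
v(R) = 2*R*(R + R²*(20 - R)) (v(R) = (R + R)*(R + (20 - R)*R²) = (2*R)*(R + R²*(20 - R)) = 2*R*(R + R²*(20 - R)))
v(1452) - 1*4500488 = 1452²*(2 - 2*1452*(-20 + 1452)) - 1*4500488 = 2108304*(2 - 2*1452*1432) - 4500488 = 2108304*(2 - 4158528) - 4500488 = 2108304*(-4158526) - 4500488 = -8767436999904 - 4500488 = -8767441500392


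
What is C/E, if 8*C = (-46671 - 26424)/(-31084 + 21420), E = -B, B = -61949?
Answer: 73095/4789401088 ≈ 1.5262e-5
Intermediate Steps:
E = 61949 (E = -1*(-61949) = 61949)
C = 73095/77312 (C = ((-46671 - 26424)/(-31084 + 21420))/8 = (-73095/(-9664))/8 = (-73095*(-1/9664))/8 = (⅛)*(73095/9664) = 73095/77312 ≈ 0.94545)
C/E = (73095/77312)/61949 = (73095/77312)*(1/61949) = 73095/4789401088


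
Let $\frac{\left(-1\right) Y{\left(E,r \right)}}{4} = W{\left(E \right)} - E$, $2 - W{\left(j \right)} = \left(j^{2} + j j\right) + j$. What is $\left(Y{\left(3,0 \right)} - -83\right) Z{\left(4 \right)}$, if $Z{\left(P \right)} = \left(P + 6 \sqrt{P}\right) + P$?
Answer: $3420$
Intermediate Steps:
$W{\left(j \right)} = 2 - j - 2 j^{2}$ ($W{\left(j \right)} = 2 - \left(\left(j^{2} + j j\right) + j\right) = 2 - \left(\left(j^{2} + j^{2}\right) + j\right) = 2 - \left(2 j^{2} + j\right) = 2 - \left(j + 2 j^{2}\right) = 2 - j - 2 j^{2}$)
$Y{\left(E,r \right)} = -8 + 8 E + 8 E^{2}$ ($Y{\left(E,r \right)} = - 4 \left(\left(2 - E - 2 E^{2}\right) - E\right) = - 4 \left(2 - 2 E - 2 E^{2}\right) = -8 + 8 E + 8 E^{2}$)
$Z{\left(P \right)} = 2 P + 6 \sqrt{P}$
$\left(Y{\left(3,0 \right)} - -83\right) Z{\left(4 \right)} = \left(\left(-8 + 8 \cdot 3 + 8 \cdot 3^{2}\right) - -83\right) \left(2 \cdot 4 + 6 \sqrt{4}\right) = \left(\left(-8 + 24 + 8 \cdot 9\right) + 83\right) \left(8 + 6 \cdot 2\right) = \left(\left(-8 + 24 + 72\right) + 83\right) \left(8 + 12\right) = \left(88 + 83\right) 20 = 171 \cdot 20 = 3420$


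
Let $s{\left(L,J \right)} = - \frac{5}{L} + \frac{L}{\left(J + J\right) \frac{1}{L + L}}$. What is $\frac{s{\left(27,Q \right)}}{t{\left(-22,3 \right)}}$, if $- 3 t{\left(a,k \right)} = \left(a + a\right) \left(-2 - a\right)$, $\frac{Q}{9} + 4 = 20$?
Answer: $\frac{2107}{126720} \approx 0.016627$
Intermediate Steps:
$Q = 144$ ($Q = -36 + 9 \cdot 20 = -36 + 180 = 144$)
$s{\left(L,J \right)} = - \frac{5}{L} + \frac{L^{2}}{J}$ ($s{\left(L,J \right)} = - \frac{5}{L} + \frac{L}{2 J \frac{1}{2 L}} = - \frac{5}{L} + \frac{L}{J \frac{1}{L}} = - \frac{5}{L} + L \frac{L}{J} = - \frac{5}{L} + \frac{L^{2}}{J}$)
$t{\left(a,k \right)} = - \frac{2 a \left(-2 - a\right)}{3}$ ($t{\left(a,k \right)} = - \frac{\left(a + a\right) \left(-2 - a\right)}{3} = - \frac{2 a \left(-2 - a\right)}{3}$)
$\frac{s{\left(27,Q \right)}}{t{\left(-22,3 \right)}} = \frac{- \frac{5}{27} + \frac{27^{2}}{144}}{\frac{2}{3} \left(-22\right) \left(2 - 22\right)} = \frac{\left(-5\right) \frac{1}{27} + \frac{1}{144} \cdot 729}{\frac{2}{3} \left(-22\right) \left(-20\right)} = \frac{- \frac{5}{27} + \frac{81}{16}}{\frac{880}{3}} = \frac{2107}{432} \cdot \frac{3}{880} = \frac{2107}{126720}$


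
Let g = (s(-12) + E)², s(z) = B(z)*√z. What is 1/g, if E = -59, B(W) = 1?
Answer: I/(236*√3 + 3469*I) ≈ 0.00028432 + 3.3502e-5*I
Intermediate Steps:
s(z) = √z (s(z) = 1*√z = √z)
g = (-59 + 2*I*√3)² (g = (√(-12) - 59)² = (2*I*√3 - 59)² = (-59 + 2*I*√3)² ≈ 3469.0 - 408.76*I)
1/g = 1/(3469 - 236*I*√3)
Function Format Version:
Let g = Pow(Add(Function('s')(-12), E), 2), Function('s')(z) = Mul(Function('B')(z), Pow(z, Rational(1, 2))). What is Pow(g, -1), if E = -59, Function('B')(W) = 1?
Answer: Mul(I, Pow(Add(Mul(236, Pow(3, Rational(1, 2))), Mul(3469, I)), -1)) ≈ Add(0.00028432, Mul(3.3502e-5, I))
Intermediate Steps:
Function('s')(z) = Pow(z, Rational(1, 2)) (Function('s')(z) = Mul(1, Pow(z, Rational(1, 2))) = Pow(z, Rational(1, 2)))
g = Pow(Add(-59, Mul(2, I, Pow(3, Rational(1, 2)))), 2) (g = Pow(Add(Pow(-12, Rational(1, 2)), -59), 2) = Pow(Add(Mul(2, I, Pow(3, Rational(1, 2))), -59), 2) = Pow(Add(-59, Mul(2, I, Pow(3, Rational(1, 2)))), 2) ≈ Add(3469.0, Mul(-408.76, I)))
Pow(g, -1) = Pow(Add(3469, Mul(-236, I, Pow(3, Rational(1, 2)))), -1)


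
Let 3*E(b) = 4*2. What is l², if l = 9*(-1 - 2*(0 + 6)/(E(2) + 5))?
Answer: 281961/529 ≈ 533.01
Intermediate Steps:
E(b) = 8/3 (E(b) = (4*2)/3 = (⅓)*8 = 8/3)
l = -531/23 (l = 9*(-1 - 2*(0 + 6)/(8/3 + 5)) = 9*(-1 - 12/23/3) = 9*(-1 - 12*3/23) = 9*(-1 - 2*18/23) = 9*(-1 - 36/23) = 9*(-59/23) = -531/23 ≈ -23.087)
l² = (-531/23)² = 281961/529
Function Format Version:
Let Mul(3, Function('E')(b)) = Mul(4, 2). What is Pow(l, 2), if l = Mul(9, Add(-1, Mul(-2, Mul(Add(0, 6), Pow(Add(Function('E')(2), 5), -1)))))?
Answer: Rational(281961, 529) ≈ 533.01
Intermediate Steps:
Function('E')(b) = Rational(8, 3) (Function('E')(b) = Mul(Rational(1, 3), Mul(4, 2)) = Mul(Rational(1, 3), 8) = Rational(8, 3))
l = Rational(-531, 23) (l = Mul(9, Add(-1, Mul(-2, Mul(Add(0, 6), Pow(Add(Rational(8, 3), 5), -1))))) = Mul(9, Add(-1, Mul(-2, Mul(6, Pow(Rational(23, 3), -1))))) = Mul(9, Add(-1, Mul(-2, Mul(6, Rational(3, 23))))) = Mul(9, Add(-1, Mul(-2, Rational(18, 23)))) = Mul(9, Add(-1, Rational(-36, 23))) = Mul(9, Rational(-59, 23)) = Rational(-531, 23) ≈ -23.087)
Pow(l, 2) = Pow(Rational(-531, 23), 2) = Rational(281961, 529)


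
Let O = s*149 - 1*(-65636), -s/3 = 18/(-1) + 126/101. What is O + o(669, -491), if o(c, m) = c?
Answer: 7453129/101 ≈ 73793.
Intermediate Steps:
s = 5076/101 (s = -3*(18/(-1) + 126/101) = -3*(18*(-1) + 126*(1/101)) = -3*(-18 + 126/101) = -3*(-1692/101) = 5076/101 ≈ 50.257)
O = 7385560/101 (O = (5076/101)*149 - 1*(-65636) = 756324/101 + 65636 = 7385560/101 ≈ 73124.)
O + o(669, -491) = 7385560/101 + 669 = 7453129/101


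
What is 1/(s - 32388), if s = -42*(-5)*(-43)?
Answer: -1/41418 ≈ -2.4144e-5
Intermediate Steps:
s = -9030 (s = 210*(-43) = -9030)
1/(s - 32388) = 1/(-9030 - 32388) = 1/(-41418) = -1/41418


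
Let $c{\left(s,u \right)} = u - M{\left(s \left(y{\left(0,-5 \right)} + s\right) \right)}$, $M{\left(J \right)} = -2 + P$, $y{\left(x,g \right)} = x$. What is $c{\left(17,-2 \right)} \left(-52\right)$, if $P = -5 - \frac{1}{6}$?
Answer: $- \frac{806}{3} \approx -268.67$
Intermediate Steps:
$P = - \frac{31}{6}$ ($P = -5 - \frac{1}{6} = - \frac{31}{6} \approx -5.1667$)
$M{\left(J \right)} = - \frac{43}{6}$ ($M{\left(J \right)} = -2 - \frac{31}{6} = - \frac{43}{6}$)
$c{\left(s,u \right)} = \frac{43}{6} + u$ ($c{\left(s,u \right)} = u - - \frac{43}{6} = u + \frac{43}{6} = \frac{43}{6} + u$)
$c{\left(17,-2 \right)} \left(-52\right) = \left(\frac{43}{6} - 2\right) \left(-52\right) = \frac{31}{6} \left(-52\right) = - \frac{806}{3}$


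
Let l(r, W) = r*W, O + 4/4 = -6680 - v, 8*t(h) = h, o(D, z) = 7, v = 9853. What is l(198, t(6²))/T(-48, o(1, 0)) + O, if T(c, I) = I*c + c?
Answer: -2116649/128 ≈ -16536.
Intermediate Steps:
T(c, I) = c + I*c
t(h) = h/8
O = -16534 (O = -1 + (-6680 - 1*9853) = -1 + (-6680 - 9853) = -1 - 16533 = -16534)
l(r, W) = W*r
l(198, t(6²))/T(-48, o(1, 0)) + O = (((⅛)*6²)*198)/((-48*(1 + 7))) - 16534 = (((⅛)*36)*198)/((-48*8)) - 16534 = ((9/2)*198)/(-384) - 16534 = 891*(-1/384) - 16534 = -297/128 - 16534 = -2116649/128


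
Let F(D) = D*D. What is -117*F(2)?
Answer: -468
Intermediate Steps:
F(D) = D²
-117*F(2) = -117*2² = -117*4 = -468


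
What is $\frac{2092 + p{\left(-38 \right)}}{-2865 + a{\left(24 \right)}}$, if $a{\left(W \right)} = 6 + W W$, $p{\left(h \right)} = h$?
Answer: $- \frac{2054}{2283} \approx -0.89969$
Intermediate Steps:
$a{\left(W \right)} = 6 + W^{2}$
$\frac{2092 + p{\left(-38 \right)}}{-2865 + a{\left(24 \right)}} = \frac{2092 - 38}{-2865 + \left(6 + 24^{2}\right)} = \frac{2054}{-2865 + \left(6 + 576\right)} = \frac{2054}{-2865 + 582} = \frac{2054}{-2283} = 2054 \left(- \frac{1}{2283}\right) = - \frac{2054}{2283}$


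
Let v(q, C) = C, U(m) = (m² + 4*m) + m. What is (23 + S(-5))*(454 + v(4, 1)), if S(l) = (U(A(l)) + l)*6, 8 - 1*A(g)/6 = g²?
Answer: 27007435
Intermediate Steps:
A(g) = 48 - 6*g²
U(m) = m² + 5*m
S(l) = 6*l + 6*(48 - 6*l²)*(53 - 6*l²) (S(l) = ((48 - 6*l²)*(5 + (48 - 6*l²)) + l)*6 = ((48 - 6*l²)*(53 - 6*l²) + l)*6 = (l + (48 - 6*l²)*(53 - 6*l²))*6 = 6*l + 6*(48 - 6*l²)*(53 - 6*l²))
(23 + S(-5))*(454 + v(4, 1)) = (23 + (15264 - 3636*(-5)² + 6*(-5) + 216*(-5)⁴))*(454 + 1) = (23 + (15264 - 3636*25 - 30 + 216*625))*455 = (23 + (15264 - 90900 - 30 + 135000))*455 = (23 + 59334)*455 = 59357*455 = 27007435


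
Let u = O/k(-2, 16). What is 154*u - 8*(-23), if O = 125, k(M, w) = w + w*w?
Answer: 34649/136 ≈ 254.77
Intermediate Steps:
k(M, w) = w + w**2
u = 125/272 (u = 125/((16*(1 + 16))) = 125/((16*17)) = 125/272 ≈ 0.45956)
154*u - 8*(-23) = 154*(125/272) - 8*(-23) = 9625/136 + 184 = 34649/136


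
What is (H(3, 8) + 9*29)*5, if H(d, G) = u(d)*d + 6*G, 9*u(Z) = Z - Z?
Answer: 1545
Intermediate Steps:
u(Z) = 0 (u(Z) = (Z - Z)/9 = (1/9)*0 = 0)
H(d, G) = 6*G (H(d, G) = 0*d + 6*G = 0 + 6*G = 6*G)
(H(3, 8) + 9*29)*5 = (6*8 + 9*29)*5 = (48 + 261)*5 = 309*5 = 1545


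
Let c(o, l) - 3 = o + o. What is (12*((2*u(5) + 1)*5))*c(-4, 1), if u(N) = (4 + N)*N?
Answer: -27300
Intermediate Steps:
c(o, l) = 3 + 2*o (c(o, l) = 3 + (o + o) = 3 + 2*o)
u(N) = N*(4 + N)
(12*((2*u(5) + 1)*5))*c(-4, 1) = (12*((2*(5*(4 + 5)) + 1)*5))*(3 + 2*(-4)) = (12*((2*(5*9) + 1)*5))*(3 - 8) = (12*((2*45 + 1)*5))*(-5) = (12*((90 + 1)*5))*(-5) = (12*(91*5))*(-5) = (12*455)*(-5) = 5460*(-5) = -27300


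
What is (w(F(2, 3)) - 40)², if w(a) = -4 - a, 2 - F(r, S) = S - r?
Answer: 2025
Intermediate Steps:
F(r, S) = 2 + r - S (F(r, S) = 2 - (S - r) = 2 + (r - S) = 2 + r - S)
(w(F(2, 3)) - 40)² = ((-4 - (2 + 2 - 1*3)) - 40)² = ((-4 - (2 + 2 - 3)) - 40)² = ((-4 - 1*1) - 40)² = ((-4 - 1) - 40)² = (-5 - 40)² = (-45)² = 2025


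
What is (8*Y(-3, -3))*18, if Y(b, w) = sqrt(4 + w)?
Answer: 144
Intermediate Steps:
(8*Y(-3, -3))*18 = (8*sqrt(4 - 3))*18 = (8*sqrt(1))*18 = (8*1)*18 = 8*18 = 144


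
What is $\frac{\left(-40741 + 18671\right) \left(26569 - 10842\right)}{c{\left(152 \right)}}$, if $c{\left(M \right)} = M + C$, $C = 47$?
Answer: $- \frac{347094890}{199} \approx -1.7442 \cdot 10^{6}$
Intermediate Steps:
$c{\left(M \right)} = 47 + M$ ($c{\left(M \right)} = M + 47 = 47 + M$)
$\frac{\left(-40741 + 18671\right) \left(26569 - 10842\right)}{c{\left(152 \right)}} = \frac{\left(-40741 + 18671\right) \left(26569 - 10842\right)}{47 + 152} = \frac{\left(-22070\right) 15727}{199} = \left(-347094890\right) \frac{1}{199} = - \frac{347094890}{199}$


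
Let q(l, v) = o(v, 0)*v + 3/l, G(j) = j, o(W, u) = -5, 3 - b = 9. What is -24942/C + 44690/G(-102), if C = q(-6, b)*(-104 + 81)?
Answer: -27778081/69207 ≈ -401.38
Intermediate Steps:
b = -6 (b = 3 - 1*9 = 3 - 9 = -6)
q(l, v) = -5*v + 3/l
C = -1357/2 (C = (-5*(-6) + 3/(-6))*(-104 + 81) = (30 + 3*(-1/6))*(-23) = (30 - 1/2)*(-23) = (59/2)*(-23) = -1357/2 ≈ -678.50)
-24942/C + 44690/G(-102) = -24942/(-1357/2) + 44690/(-102) = -24942*(-2/1357) + 44690*(-1/102) = 49884/1357 - 22345/51 = -27778081/69207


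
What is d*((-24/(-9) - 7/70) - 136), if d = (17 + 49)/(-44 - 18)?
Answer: 44033/310 ≈ 142.04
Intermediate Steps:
d = -33/31 (d = 66/(-62) = 66*(-1/62) = -33/31 ≈ -1.0645)
d*((-24/(-9) - 7/70) - 136) = -33*((-24/(-9) - 7/70) - 136)/31 = -33*((-24*(-⅑) - 7*1/70) - 136)/31 = -33*((8/3 - ⅒) - 136)/31 = -33*(77/30 - 136)/31 = -33/31*(-4003/30) = 44033/310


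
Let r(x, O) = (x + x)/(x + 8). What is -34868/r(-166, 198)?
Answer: -1377286/83 ≈ -16594.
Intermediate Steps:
r(x, O) = 2*x/(8 + x) (r(x, O) = (2*x)/(8 + x) = 2*x/(8 + x))
-34868/r(-166, 198) = -34868/(2*(-166)/(8 - 166)) = -34868/(2*(-166)/(-158)) = -34868/(2*(-166)*(-1/158)) = -34868/166/79 = -34868*79/166 = -1377286/83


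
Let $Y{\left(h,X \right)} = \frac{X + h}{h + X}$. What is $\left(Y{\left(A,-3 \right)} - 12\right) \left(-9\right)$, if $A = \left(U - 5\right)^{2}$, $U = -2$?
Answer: $99$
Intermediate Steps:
$A = 49$ ($A = \left(-2 - 5\right)^{2} = \left(-7\right)^{2} = 49$)
$Y{\left(h,X \right)} = 1$ ($Y{\left(h,X \right)} = \frac{X + h}{X + h} = 1$)
$\left(Y{\left(A,-3 \right)} - 12\right) \left(-9\right) = \left(1 - 12\right) \left(-9\right) = \left(-11\right) \left(-9\right) = 99$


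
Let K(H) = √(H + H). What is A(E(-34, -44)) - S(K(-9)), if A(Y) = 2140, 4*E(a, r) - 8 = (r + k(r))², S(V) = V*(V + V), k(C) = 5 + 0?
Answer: 2176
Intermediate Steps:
K(H) = √2*√H (K(H) = √(2*H) = √2*√H)
k(C) = 5
S(V) = 2*V² (S(V) = V*(2*V) = 2*V²)
E(a, r) = 2 + (5 + r)²/4 (E(a, r) = 2 + (r + 5)²/4 = 2 + (5 + r)²/4)
A(E(-34, -44)) - S(K(-9)) = 2140 - 2*(√2*√(-9))² = 2140 - 2*(√2*(3*I))² = 2140 - 2*(3*I*√2)² = 2140 - 2*(-18) = 2140 - 1*(-36) = 2140 + 36 = 2176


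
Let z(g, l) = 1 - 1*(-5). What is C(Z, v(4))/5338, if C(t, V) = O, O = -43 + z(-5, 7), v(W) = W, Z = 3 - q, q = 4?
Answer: -37/5338 ≈ -0.0069314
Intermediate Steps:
Z = -1 (Z = 3 - 1*4 = 3 - 4 = -1)
z(g, l) = 6 (z(g, l) = 1 + 5 = 6)
O = -37 (O = -43 + 6 = -37)
C(t, V) = -37
C(Z, v(4))/5338 = -37/5338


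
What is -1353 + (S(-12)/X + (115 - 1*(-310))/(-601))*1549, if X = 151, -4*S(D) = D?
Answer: -219400331/90751 ≈ -2417.6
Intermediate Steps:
S(D) = -D/4
-1353 + (S(-12)/X + (115 - 1*(-310))/(-601))*1549 = -1353 + (-¼*(-12)/151 + (115 - 1*(-310))/(-601))*1549 = -1353 + (3*(1/151) + (115 + 310)*(-1/601))*1549 = -1353 + (3/151 + 425*(-1/601))*1549 = -1353 + (3/151 - 425/601)*1549 = -1353 - 62372/90751*1549 = -1353 - 96614228/90751 = -219400331/90751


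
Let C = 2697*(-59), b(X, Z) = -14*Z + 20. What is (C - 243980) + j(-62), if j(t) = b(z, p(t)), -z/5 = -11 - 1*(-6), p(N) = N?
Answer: -402215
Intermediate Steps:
z = 25 (z = -5*(-11 - 1*(-6)) = -5*(-11 + 6) = -5*(-5) = 25)
b(X, Z) = 20 - 14*Z
j(t) = 20 - 14*t
C = -159123
(C - 243980) + j(-62) = (-159123 - 243980) + (20 - 14*(-62)) = -403103 + (20 + 868) = -403103 + 888 = -402215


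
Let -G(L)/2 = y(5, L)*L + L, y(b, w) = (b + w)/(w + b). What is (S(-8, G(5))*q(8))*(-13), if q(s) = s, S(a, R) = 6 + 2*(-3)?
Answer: 0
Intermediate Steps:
y(b, w) = 1 (y(b, w) = (b + w)/(b + w) = 1)
G(L) = -4*L (G(L) = -2*(1*L + L) = -2*(L + L) = -4*L)
S(a, R) = 0 (S(a, R) = 6 - 6 = 0)
(S(-8, G(5))*q(8))*(-13) = (0*8)*(-13) = 0*(-13) = 0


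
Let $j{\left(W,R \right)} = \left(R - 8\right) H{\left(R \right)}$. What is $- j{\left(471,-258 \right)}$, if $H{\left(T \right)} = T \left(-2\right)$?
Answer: $137256$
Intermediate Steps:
$H{\left(T \right)} = - 2 T$
$j{\left(W,R \right)} = - 2 R \left(-8 + R\right)$ ($j{\left(W,R \right)} = \left(R - 8\right) \left(- 2 R\right) = \left(-8 + R\right) \left(- 2 R\right) = - 2 R \left(-8 + R\right)$)
$- j{\left(471,-258 \right)} = - 2 \left(-258\right) \left(8 - -258\right) = - 2 \left(-258\right) \left(8 + 258\right) = - 2 \left(-258\right) 266 = \left(-1\right) \left(-137256\right) = 137256$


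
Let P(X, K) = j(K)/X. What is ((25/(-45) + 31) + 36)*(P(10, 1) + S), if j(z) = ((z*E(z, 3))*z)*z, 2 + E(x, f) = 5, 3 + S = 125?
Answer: 365677/45 ≈ 8126.2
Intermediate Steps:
S = 122 (S = -3 + 125 = 122)
E(x, f) = 3 (E(x, f) = -2 + 5 = 3)
j(z) = 3*z**3 (j(z) = ((z*3)*z)*z = ((3*z)*z)*z = (3*z**2)*z = 3*z**3)
P(X, K) = 3*K**3/X (P(X, K) = (3*K**3)/X = 3*K**3/X)
((25/(-45) + 31) + 36)*(P(10, 1) + S) = ((25/(-45) + 31) + 36)*(3*1**3/10 + 122) = ((25*(-1/45) + 31) + 36)*(3*1*(1/10) + 122) = ((-5/9 + 31) + 36)*(3/10 + 122) = (274/9 + 36)*(1223/10) = (598/9)*(1223/10) = 365677/45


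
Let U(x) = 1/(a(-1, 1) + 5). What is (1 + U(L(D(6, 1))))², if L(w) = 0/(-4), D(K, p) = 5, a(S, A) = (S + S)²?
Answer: 100/81 ≈ 1.2346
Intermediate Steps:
a(S, A) = 4*S² (a(S, A) = (2*S)² = 4*S²)
L(w) = 0 (L(w) = 0*(-¼) = 0)
U(x) = ⅑ (U(x) = 1/(4*(-1)² + 5) = 1/(4*1 + 5) = 1/(4 + 5) = 1/9 = ⅑)
(1 + U(L(D(6, 1))))² = (1 + ⅑)² = (10/9)² = 100/81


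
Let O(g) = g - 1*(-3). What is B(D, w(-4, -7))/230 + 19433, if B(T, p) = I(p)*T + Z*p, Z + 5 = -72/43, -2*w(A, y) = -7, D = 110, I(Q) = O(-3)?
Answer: 384382731/19780 ≈ 19433.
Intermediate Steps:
O(g) = 3 + g (O(g) = g + 3 = 3 + g)
I(Q) = 0 (I(Q) = 3 - 3 = 0)
w(A, y) = 7/2 (w(A, y) = -1/2*(-7) = 7/2)
Z = -287/43 (Z = -5 - 72/43 = -287/43 ≈ -6.6744)
B(T, p) = -287*p/43 (B(T, p) = 0*T - 287*p/43 = 0 - 287*p/43 = -287*p/43)
B(D, w(-4, -7))/230 + 19433 = -287/43*7/2/230 + 19433 = -2009/86*1/230 + 19433 = -2009/19780 + 19433 = 384382731/19780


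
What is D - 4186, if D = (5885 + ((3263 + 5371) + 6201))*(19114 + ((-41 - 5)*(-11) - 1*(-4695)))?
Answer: 503802614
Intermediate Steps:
D = 503806800 (D = (5885 + (8634 + 6201))*(19114 + (-46*(-11) + 4695)) = (5885 + 14835)*(19114 + (506 + 4695)) = 20720*(19114 + 5201) = 20720*24315 = 503806800)
D - 4186 = 503806800 - 4186 = 503802614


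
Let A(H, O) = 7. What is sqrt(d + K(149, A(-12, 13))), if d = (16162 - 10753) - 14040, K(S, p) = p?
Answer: 28*I*sqrt(11) ≈ 92.865*I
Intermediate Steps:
d = -8631 (d = 5409 - 14040 = -8631)
sqrt(d + K(149, A(-12, 13))) = sqrt(-8631 + 7) = sqrt(-8624) = 28*I*sqrt(11)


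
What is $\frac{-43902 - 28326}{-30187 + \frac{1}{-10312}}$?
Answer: $\frac{744815136}{311288345} \approx 2.3927$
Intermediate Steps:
$\frac{-43902 - 28326}{-30187 + \frac{1}{-10312}} = - \frac{72228}{-30187 - \frac{1}{10312}} = - \frac{72228}{- \frac{311288345}{10312}} = \left(-72228\right) \left(- \frac{10312}{311288345}\right) = \frac{744815136}{311288345}$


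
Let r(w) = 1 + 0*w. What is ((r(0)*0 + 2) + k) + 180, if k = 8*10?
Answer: 262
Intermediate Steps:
r(w) = 1 (r(w) = 1 + 0 = 1)
k = 80
((r(0)*0 + 2) + k) + 180 = ((1*0 + 2) + 80) + 180 = ((0 + 2) + 80) + 180 = (2 + 80) + 180 = 82 + 180 = 262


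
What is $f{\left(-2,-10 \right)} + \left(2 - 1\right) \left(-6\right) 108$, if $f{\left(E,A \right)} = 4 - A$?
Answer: $-634$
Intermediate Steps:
$f{\left(-2,-10 \right)} + \left(2 - 1\right) \left(-6\right) 108 = \left(4 - -10\right) + \left(2 - 1\right) \left(-6\right) 108 = \left(4 + 10\right) + 1 \left(-6\right) 108 = 14 - 648 = -634$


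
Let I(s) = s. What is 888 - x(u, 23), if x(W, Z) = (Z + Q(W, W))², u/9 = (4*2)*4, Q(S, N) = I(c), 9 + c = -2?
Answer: 744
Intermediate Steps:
c = -11 (c = -9 - 2 = -11)
Q(S, N) = -11
u = 288 (u = 9*((4*2)*4) = 9*(8*4) = 9*32 = 288)
x(W, Z) = (-11 + Z)² (x(W, Z) = (Z - 11)² = (-11 + Z)²)
888 - x(u, 23) = 888 - (-11 + 23)² = 888 - 1*12² = 888 - 1*144 = 888 - 144 = 744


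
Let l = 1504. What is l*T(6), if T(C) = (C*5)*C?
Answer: 270720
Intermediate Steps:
T(C) = 5*C**2 (T(C) = (5*C)*C = 5*C**2)
l*T(6) = 1504*(5*6**2) = 1504*(5*36) = 1504*180 = 270720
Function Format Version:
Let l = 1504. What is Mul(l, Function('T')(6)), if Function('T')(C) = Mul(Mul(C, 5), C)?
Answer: 270720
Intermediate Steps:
Function('T')(C) = Mul(5, Pow(C, 2)) (Function('T')(C) = Mul(Mul(5, C), C) = Mul(5, Pow(C, 2)))
Mul(l, Function('T')(6)) = Mul(1504, Mul(5, Pow(6, 2))) = Mul(1504, Mul(5, 36)) = Mul(1504, 180) = 270720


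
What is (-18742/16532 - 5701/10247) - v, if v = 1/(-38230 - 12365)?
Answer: -7242544164583/4285482612690 ≈ -1.6900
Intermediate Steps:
v = -1/50595 (v = 1/(-50595) = -1/50595 ≈ -1.9765e-5)
(-18742/16532 - 5701/10247) - v = (-18742/16532 - 5701/10247) - 1*(-1/50595) = (-18742*1/16532 - 5701*1/10247) + 1/50595 = (-9371/8266 - 5701/10247) + 1/50595 = -143149103/84701702 + 1/50595 = -7242544164583/4285482612690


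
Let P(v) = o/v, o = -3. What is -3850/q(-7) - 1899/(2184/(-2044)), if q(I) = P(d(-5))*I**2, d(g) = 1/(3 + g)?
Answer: 963239/546 ≈ 1764.2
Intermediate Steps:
P(v) = -3/v
q(I) = 6*I**2 (q(I) = (-3/(1/(3 - 5)))*I**2 = (-3/(1/(-2)))*I**2 = (-3/(-1/2))*I**2 = (-3*(-2))*I**2 = 6*I**2)
-3850/q(-7) - 1899/(2184/(-2044)) = -3850/(6*(-7)**2) - 1899/(2184/(-2044)) = -3850/(6*49) - 1899/(2184*(-1/2044)) = -3850/294 - 1899/(-78/73) = -3850*1/294 - 1899*(-73/78) = -275/21 + 46209/26 = 963239/546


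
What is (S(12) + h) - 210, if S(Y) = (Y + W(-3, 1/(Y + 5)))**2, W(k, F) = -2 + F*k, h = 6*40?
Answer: 36559/289 ≈ 126.50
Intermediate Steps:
h = 240
S(Y) = (-2 + Y - 3/(5 + Y))**2 (S(Y) = (Y + (-2 - 3/(Y + 5)))**2 = (Y + (-2 - 3/(5 + Y)))**2 = (-2 + Y - 3/(5 + Y))**2)
(S(12) + h) - 210 = ((-3 + (-2 + 12)*(5 + 12))**2/(5 + 12)**2 + 240) - 210 = ((-3 + 10*17)**2/17**2 + 240) - 210 = ((-3 + 170)**2*(1/289) + 240) - 210 = (167**2*(1/289) + 240) - 210 = (27889*(1/289) + 240) - 210 = (27889/289 + 240) - 210 = 97249/289 - 210 = 36559/289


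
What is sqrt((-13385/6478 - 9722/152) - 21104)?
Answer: I*sqrt(320708518834565)/123082 ≈ 145.5*I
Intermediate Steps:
sqrt((-13385/6478 - 9722/152) - 21104) = sqrt((-13385*1/6478 - 9722*1/152) - 21104) = sqrt((-13385/6478 - 4861/76) - 21104) = sqrt(-16253409/246164 - 21104) = sqrt(-5211298465/246164) = I*sqrt(320708518834565)/123082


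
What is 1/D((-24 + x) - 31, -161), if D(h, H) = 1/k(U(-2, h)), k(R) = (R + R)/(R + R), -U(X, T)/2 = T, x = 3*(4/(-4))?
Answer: 1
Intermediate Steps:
x = -3 (x = 3*(4*(-¼)) = 3*(-1) = -3)
U(X, T) = -2*T
k(R) = 1 (k(R) = (2*R)/((2*R)) = (2*R)*(1/(2*R)) = 1)
D(h, H) = 1 (D(h, H) = 1/1 = 1)
1/D((-24 + x) - 31, -161) = 1/1 = 1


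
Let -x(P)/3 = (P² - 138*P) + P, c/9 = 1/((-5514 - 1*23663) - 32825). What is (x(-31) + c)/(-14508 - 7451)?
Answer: 968719257/1361501918 ≈ 0.71151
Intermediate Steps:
c = -9/62002 (c = 9/((-5514 - 1*23663) - 32825) = 9/((-5514 - 23663) - 32825) = 9/(-29177 - 32825) = 9/(-62002) = 9*(-1/62002) = -9/62002 ≈ -0.00014516)
x(P) = -3*P² + 411*P (x(P) = -3*((P² - 138*P) + P) = -3*(P² - 137*P) = -3*P² + 411*P)
(x(-31) + c)/(-14508 - 7451) = (3*(-31)*(137 - 1*(-31)) - 9/62002)/(-14508 - 7451) = (3*(-31)*(137 + 31) - 9/62002)/(-21959) = (3*(-31)*168 - 9/62002)*(-1/21959) = (-15624 - 9/62002)*(-1/21959) = -968719257/62002*(-1/21959) = 968719257/1361501918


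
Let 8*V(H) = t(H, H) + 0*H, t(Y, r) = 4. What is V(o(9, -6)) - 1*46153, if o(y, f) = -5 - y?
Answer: -92305/2 ≈ -46153.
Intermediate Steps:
V(H) = ½ (V(H) = (4 + 0*H)/8 = (4 + 0)/8 = (⅛)*4 = ½)
V(o(9, -6)) - 1*46153 = ½ - 1*46153 = ½ - 46153 = -92305/2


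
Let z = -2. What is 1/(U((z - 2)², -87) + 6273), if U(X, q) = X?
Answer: 1/6289 ≈ 0.00015901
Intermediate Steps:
1/(U((z - 2)², -87) + 6273) = 1/((-2 - 2)² + 6273) = 1/((-4)² + 6273) = 1/(16 + 6273) = 1/6289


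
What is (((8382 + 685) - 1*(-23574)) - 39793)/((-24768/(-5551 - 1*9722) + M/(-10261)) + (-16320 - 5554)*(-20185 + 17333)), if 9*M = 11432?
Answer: -70052165091/611043032126768 ≈ -0.00011464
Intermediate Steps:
M = 11432/9 (M = (⅑)*11432 = 11432/9 ≈ 1270.2)
(((8382 + 685) - 1*(-23574)) - 39793)/((-24768/(-5551 - 1*9722) + M/(-10261)) + (-16320 - 5554)*(-20185 + 17333)) = (((8382 + 685) - 1*(-23574)) - 39793)/((-24768/(-5551 - 1*9722) + (11432/9)/(-10261)) + (-16320 - 5554)*(-20185 + 17333)) = ((9067 + 23574) - 39793)/((-24768/(-5551 - 9722) + (11432/9)*(-1/10261)) - 21874*(-2852)) = (32641 - 39793)/((-24768/(-15273) - 11432/92349) + 62384648) = -7152/((-24768*(-1/15273) - 11432/92349) + 62384648) = -7152/((2752/1697 - 11432/92349) + 62384648) = -7152/(234744344/156716253 + 62384648) = -7152/9776688514028288/156716253 = -7152*156716253/9776688514028288 = -70052165091/611043032126768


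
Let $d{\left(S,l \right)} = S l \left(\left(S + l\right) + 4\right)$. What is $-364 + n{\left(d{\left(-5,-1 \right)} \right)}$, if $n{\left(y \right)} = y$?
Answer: $-374$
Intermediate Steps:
$d{\left(S,l \right)} = S l \left(4 + S + l\right)$
$-364 + n{\left(d{\left(-5,-1 \right)} \right)} = -364 - - 5 \left(4 - 5 - 1\right) = -364 - \left(-5\right) \left(-2\right) = -364 - 10 = -374$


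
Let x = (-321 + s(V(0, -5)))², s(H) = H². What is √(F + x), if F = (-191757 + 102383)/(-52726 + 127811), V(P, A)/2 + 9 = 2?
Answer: √88083245993835/75085 ≈ 125.00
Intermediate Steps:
V(P, A) = -14 (V(P, A) = -18 + 2*2 = -18 + 4 = -14)
F = -89374/75085 ≈ -1.1903
x = 15625 (x = (-321 + (-14)²)² = (-321 + 196)² = (-125)² = 15625)
√(F + x) = √(-89374/75085 + 15625) = √(1173113751/75085) = √88083245993835/75085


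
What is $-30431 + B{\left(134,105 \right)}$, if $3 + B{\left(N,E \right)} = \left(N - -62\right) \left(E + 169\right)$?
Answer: $23270$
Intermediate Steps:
$B{\left(N,E \right)} = -3 + \left(62 + N\right) \left(169 + E\right)$ ($B{\left(N,E \right)} = -3 + \left(N - -62\right) \left(E + 169\right) = -3 + \left(N + \left(-12 + 74\right)\right) \left(169 + E\right) = -3 + \left(N + 62\right) \left(169 + E\right) = -3 + \left(62 + N\right) \left(169 + E\right)$)
$-30431 + B{\left(134,105 \right)} = -30431 + \left(10475 + 62 \cdot 105 + 169 \cdot 134 + 105 \cdot 134\right) = -30431 + \left(10475 + 6510 + 22646 + 14070\right) = -30431 + 53701 = 23270$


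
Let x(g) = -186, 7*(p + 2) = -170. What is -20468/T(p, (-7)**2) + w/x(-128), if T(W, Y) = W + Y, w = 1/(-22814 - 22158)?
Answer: -133163770937/147777992 ≈ -901.11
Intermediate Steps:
p = -184/7 (p = -2 + (1/7)*(-170) = -2 - 170/7 = -184/7 ≈ -26.286)
w = -1/44972 (w = 1/(-44972) = -1/44972 ≈ -2.2236e-5)
-20468/T(p, (-7)**2) + w/x(-128) = -20468/(-184/7 + (-7)**2) - 1/44972/(-186) = -20468/(-184/7 + 49) - 1/44972*(-1/186) = -20468/159/7 + 1/8364792 = -20468*7/159 + 1/8364792 = -143276/159 + 1/8364792 = -133163770937/147777992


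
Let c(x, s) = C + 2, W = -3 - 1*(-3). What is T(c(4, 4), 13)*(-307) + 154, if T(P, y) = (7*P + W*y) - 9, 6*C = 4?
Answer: -8441/3 ≈ -2813.7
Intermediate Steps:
C = ⅔ (C = (⅙)*4 = ⅔ ≈ 0.66667)
W = 0 (W = -3 + 3 = 0)
c(x, s) = 8/3 (c(x, s) = ⅔ + 2 = 8/3)
T(P, y) = -9 + 7*P (T(P, y) = (7*P + 0*y) - 9 = (7*P + 0) - 9 = 7*P - 9 = -9 + 7*P)
T(c(4, 4), 13)*(-307) + 154 = (-9 + 7*(8/3))*(-307) + 154 = (-9 + 56/3)*(-307) + 154 = (29/3)*(-307) + 154 = -8903/3 + 154 = -8441/3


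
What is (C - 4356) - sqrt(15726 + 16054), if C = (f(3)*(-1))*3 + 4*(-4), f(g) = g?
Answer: -4381 - 2*sqrt(7945) ≈ -4559.3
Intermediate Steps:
C = -25 (C = (3*(-1))*3 + 4*(-4) = -3*3 - 16 = -9 - 16 = -25)
(C - 4356) - sqrt(15726 + 16054) = (-25 - 4356) - sqrt(15726 + 16054) = -4381 - sqrt(31780) = -4381 - 2*sqrt(7945)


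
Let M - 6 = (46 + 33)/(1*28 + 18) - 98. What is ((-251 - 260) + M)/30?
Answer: -27659/1380 ≈ -20.043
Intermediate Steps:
M = -4153/46 (M = 6 + ((46 + 33)/(1*28 + 18) - 98) = 6 + (79/(28 + 18) - 98) = 6 + (79/46 - 98) = 6 - 4429/46 = -4153/46 ≈ -90.283)
((-251 - 260) + M)/30 = ((-251 - 260) - 4153/46)/30 = (-511 - 4153/46)/30 = (1/30)*(-27659/46) = -27659/1380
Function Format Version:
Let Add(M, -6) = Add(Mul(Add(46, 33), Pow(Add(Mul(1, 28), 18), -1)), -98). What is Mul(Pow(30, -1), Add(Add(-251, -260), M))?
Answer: Rational(-27659, 1380) ≈ -20.043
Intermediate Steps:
M = Rational(-4153, 46) (M = Add(6, Add(Mul(Add(46, 33), Pow(Add(Mul(1, 28), 18), -1)), -98)) = Add(6, Add(Mul(79, Pow(Add(28, 18), -1)), -98)) = Add(6, Add(Mul(79, Pow(46, -1)), -98)) = Add(6, Add(Mul(79, Rational(1, 46)), -98)) = Add(6, Add(Rational(79, 46), -98)) = Add(6, Rational(-4429, 46)) = Rational(-4153, 46) ≈ -90.283)
Mul(Pow(30, -1), Add(Add(-251, -260), M)) = Mul(Pow(30, -1), Add(Add(-251, -260), Rational(-4153, 46))) = Mul(Rational(1, 30), Add(-511, Rational(-4153, 46))) = Mul(Rational(1, 30), Rational(-27659, 46)) = Rational(-27659, 1380)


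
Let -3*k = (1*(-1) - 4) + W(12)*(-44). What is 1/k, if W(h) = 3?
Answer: 3/137 ≈ 0.021898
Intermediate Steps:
k = 137/3 (k = -((1*(-1) - 4) + 3*(-44))/3 = -((-1 - 4) - 132)/3 = -(-5 - 132)/3 = -⅓*(-137) = 137/3 ≈ 45.667)
1/k = 1/(137/3) = 3/137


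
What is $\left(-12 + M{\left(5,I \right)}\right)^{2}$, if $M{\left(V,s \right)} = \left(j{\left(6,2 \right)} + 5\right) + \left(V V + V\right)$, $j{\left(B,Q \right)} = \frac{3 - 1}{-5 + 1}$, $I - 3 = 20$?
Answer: $\frac{2025}{4} \approx 506.25$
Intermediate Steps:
$I = 23$ ($I = 3 + 20 = 23$)
$j{\left(B,Q \right)} = - \frac{1}{2}$ ($j{\left(B,Q \right)} = \frac{2}{-4} = 2 \left(- \frac{1}{4}\right) = - \frac{1}{2}$)
$M{\left(V,s \right)} = \frac{9}{2} + V + V^{2}$ ($M{\left(V,s \right)} = \left(- \frac{1}{2} + 5\right) + \left(V V + V\right) = \frac{9}{2} + \left(V^{2} + V\right) = \frac{9}{2} + \left(V + V^{2}\right) = \frac{9}{2} + V + V^{2}$)
$\left(-12 + M{\left(5,I \right)}\right)^{2} = \left(-12 + \left(\frac{9}{2} + 5 + 5^{2}\right)\right)^{2} = \left(-12 + \left(\frac{9}{2} + 5 + 25\right)\right)^{2} = \left(-12 + \frac{69}{2}\right)^{2} = \left(\frac{45}{2}\right)^{2} = \frac{2025}{4}$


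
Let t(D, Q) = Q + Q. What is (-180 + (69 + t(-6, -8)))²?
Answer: 16129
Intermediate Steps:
t(D, Q) = 2*Q
(-180 + (69 + t(-6, -8)))² = (-180 + (69 + 2*(-8)))² = (-180 + (69 - 16))² = (-180 + 53)² = (-127)² = 16129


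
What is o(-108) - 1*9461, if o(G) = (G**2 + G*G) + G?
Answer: 13759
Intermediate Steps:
o(G) = G + 2*G**2 (o(G) = (G**2 + G**2) + G = 2*G**2 + G = G + 2*G**2)
o(-108) - 1*9461 = -108*(1 + 2*(-108)) - 1*9461 = -108*(1 - 216) - 9461 = -108*(-215) - 9461 = 23220 - 9461 = 13759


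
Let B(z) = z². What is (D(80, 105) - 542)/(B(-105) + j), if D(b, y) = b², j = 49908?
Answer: 5858/60933 ≈ 0.096138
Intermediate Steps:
(D(80, 105) - 542)/(B(-105) + j) = (80² - 542)/((-105)² + 49908) = (6400 - 542)/(11025 + 49908) = 5858/60933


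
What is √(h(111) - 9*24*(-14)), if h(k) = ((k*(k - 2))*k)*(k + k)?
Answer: 9*√3680822 ≈ 17267.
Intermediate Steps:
h(k) = 2*k³*(-2 + k) (h(k) = ((k*(-2 + k))*k)*(2*k) = (k²*(-2 + k))*(2*k) = 2*k³*(-2 + k))
√(h(111) - 9*24*(-14)) = √(2*111³*(-2 + 111) - 9*24*(-14)) = √(2*1367631*109 - 216*(-14)) = √(298143558 + 3024) = √298146582 = 9*√3680822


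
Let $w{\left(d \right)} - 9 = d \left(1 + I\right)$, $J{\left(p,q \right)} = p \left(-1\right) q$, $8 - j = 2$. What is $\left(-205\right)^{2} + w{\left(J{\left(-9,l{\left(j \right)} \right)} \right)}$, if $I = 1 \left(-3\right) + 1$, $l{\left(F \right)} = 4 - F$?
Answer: $42052$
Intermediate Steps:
$j = 6$ ($j = 8 - 2 = 6$)
$I = -2$ ($I = -3 + 1 = -2$)
$J{\left(p,q \right)} = - p q$
$w{\left(d \right)} = 9 - d$ ($w{\left(d \right)} = 9 + d \left(1 - 2\right) = 9 + d \left(-1\right) = 9 - d$)
$\left(-205\right)^{2} + w{\left(J{\left(-9,l{\left(j \right)} \right)} \right)} = \left(-205\right)^{2} - \left(-9 - - 9 \left(4 - 6\right)\right) = 42025 - \left(-9 - - 9 \left(4 - 6\right)\right) = 42025 - \left(-9 - \left(-9\right) \left(-2\right)\right) = 42025 + \left(9 - -18\right) = 42025 + \left(9 + 18\right) = 42025 + 27 = 42052$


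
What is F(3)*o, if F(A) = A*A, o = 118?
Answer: 1062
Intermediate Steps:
F(A) = A²
F(3)*o = 3²*118 = 9*118 = 1062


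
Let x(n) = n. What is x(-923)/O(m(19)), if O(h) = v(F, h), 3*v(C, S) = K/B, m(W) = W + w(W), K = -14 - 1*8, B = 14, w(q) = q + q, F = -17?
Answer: 19383/11 ≈ 1762.1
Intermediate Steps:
w(q) = 2*q
K = -22 (K = -14 - 8 = -22)
m(W) = 3*W (m(W) = W + 2*W = 3*W)
v(C, S) = -11/21 (v(C, S) = (-22/14)/3 = (-22*1/14)/3 = (⅓)*(-11/7) = -11/21)
O(h) = -11/21
x(-923)/O(m(19)) = -923/(-11/21) = -923*(-21/11) = 19383/11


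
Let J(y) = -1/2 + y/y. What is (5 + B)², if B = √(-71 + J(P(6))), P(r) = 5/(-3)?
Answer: (10 + I*√282)²/4 ≈ -45.5 + 83.964*I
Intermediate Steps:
P(r) = -5/3 (P(r) = 5*(-⅓) = -5/3)
J(y) = ½ (J(y) = -1*½ + 1 = -½ + 1 = ½)
B = I*√282/2 (B = √(-71 + ½) = √(-141/2) = I*√282/2 ≈ 8.3964*I)
(5 + B)² = (5 + I*√282/2)²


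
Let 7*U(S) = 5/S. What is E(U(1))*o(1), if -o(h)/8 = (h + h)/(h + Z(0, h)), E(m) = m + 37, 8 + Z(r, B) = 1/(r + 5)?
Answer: 10560/119 ≈ 88.740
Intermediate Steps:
U(S) = 5/(7*S) (U(S) = (5/S)/7 = 5/(7*S))
Z(r, B) = -8 + 1/(5 + r) (Z(r, B) = -8 + 1/(r + 5) = -8 + 1/(5 + r))
E(m) = 37 + m
o(h) = -16*h/(-39/5 + h) (o(h) = -8*(h + h)/(h + (-39 - 8*0)/(5 + 0)) = -8*2*h/(h + (-39 + 0)/5) = -8*2*h/(h + (1/5)*(-39)) = -8*2*h/(h - 39/5) = -8*2*h/(-39/5 + h) = -16*h/(-39/5 + h))
E(U(1))*o(1) = (37 + (5/7)/1)*(-80*1/(-39 + 5*1)) = (37 + (5/7)*1)*(-80*1/(-39 + 5)) = (37 + 5/7)*(-80*1/(-34)) = 264*(-80*1*(-1/34))/7 = (264/7)*(40/17) = 10560/119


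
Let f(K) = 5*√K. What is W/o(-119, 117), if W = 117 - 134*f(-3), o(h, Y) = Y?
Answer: 1 - 670*I*√3/117 ≈ 1.0 - 9.9186*I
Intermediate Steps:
W = 117 - 670*I*√3 (W = 117 - 670*√(-3) = 117 - 670*I*√3 ≈ 117.0 - 1160.5*I)
W/o(-119, 117) = (117 - 670*I*√3)/117 = (117 - 670*I*√3)*(1/117) = 1 - 670*I*√3/117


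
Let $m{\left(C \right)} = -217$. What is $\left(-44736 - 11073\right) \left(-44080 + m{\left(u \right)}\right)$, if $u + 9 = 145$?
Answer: $2472171273$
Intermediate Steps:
$u = 136$ ($u = -9 + 145 = 136$)
$\left(-44736 - 11073\right) \left(-44080 + m{\left(u \right)}\right) = \left(-44736 - 11073\right) \left(-44080 - 217\right) = \left(-55809\right) \left(-44297\right) = 2472171273$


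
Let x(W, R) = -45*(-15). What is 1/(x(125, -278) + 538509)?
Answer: 1/539184 ≈ 1.8547e-6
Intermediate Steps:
x(W, R) = 675
1/(x(125, -278) + 538509) = 1/(675 + 538509) = 1/539184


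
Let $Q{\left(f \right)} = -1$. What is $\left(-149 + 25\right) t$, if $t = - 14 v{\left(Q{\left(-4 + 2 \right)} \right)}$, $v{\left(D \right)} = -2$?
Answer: $-3472$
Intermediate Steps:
$t = 28$ ($t = \left(-14\right) \left(-2\right) = 28$)
$\left(-149 + 25\right) t = \left(-149 + 25\right) 28 = \left(-124\right) 28 = -3472$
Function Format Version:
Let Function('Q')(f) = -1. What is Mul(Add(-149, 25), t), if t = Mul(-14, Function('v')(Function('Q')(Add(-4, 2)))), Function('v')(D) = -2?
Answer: -3472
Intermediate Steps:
t = 28 (t = Mul(-14, -2) = 28)
Mul(Add(-149, 25), t) = Mul(Add(-149, 25), 28) = Mul(-124, 28) = -3472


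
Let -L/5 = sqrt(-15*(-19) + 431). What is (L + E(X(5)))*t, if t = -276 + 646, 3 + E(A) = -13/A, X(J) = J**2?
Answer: -6512/5 - 3700*sqrt(179) ≈ -50805.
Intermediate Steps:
L = -10*sqrt(179) (L = -5*sqrt(-15*(-19) + 431) = -5*sqrt(285 + 431) = -10*sqrt(179) ≈ -133.79)
E(A) = -3 - 13/A
t = 370
(L + E(X(5)))*t = (-10*sqrt(179) + (-3 - 13/(5**2)))*370 = (-10*sqrt(179) + (-3 - 13/25))*370 = (-10*sqrt(179) - 88/25)*370 = (-88/25 - 10*sqrt(179))*370 = -6512/5 - 3700*sqrt(179)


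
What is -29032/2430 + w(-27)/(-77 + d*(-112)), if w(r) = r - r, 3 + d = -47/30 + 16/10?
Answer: -14516/1215 ≈ -11.947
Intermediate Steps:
d = -89/30 (d = -3 + (-47/30 + 16/10) = -3 + (-47*1/30 + 16*(1/10)) = -3 + (-47/30 + 8/5) = -3 + 1/30 = -89/30 ≈ -2.9667)
w(r) = 0
-29032/2430 + w(-27)/(-77 + d*(-112)) = -29032/2430 + 0/(-77 - 89/30*(-112)) = -29032*1/2430 + 0/(-77 + 4984/15) = -14516/1215 + 0/(3829/15) = -14516/1215 + 0*(15/3829) = -14516/1215 + 0 = -14516/1215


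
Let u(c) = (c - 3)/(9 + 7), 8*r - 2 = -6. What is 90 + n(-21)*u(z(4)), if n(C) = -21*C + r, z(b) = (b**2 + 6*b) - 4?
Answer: 31953/32 ≈ 998.53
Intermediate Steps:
r = -1/2 (r = 1/4 + (1/8)*(-6) = 1/4 - 3/4 = -1/2 ≈ -0.50000)
z(b) = -4 + b**2 + 6*b
u(c) = -3/16 + c/16 (u(c) = (-3 + c)/16 = (-3 + c)*(1/16) = -3/16 + c/16)
n(C) = -1/2 - 21*C (n(C) = -21*C - 1/2 = -1/2 - 21*C)
90 + n(-21)*u(z(4)) = 90 + (-1/2 - 21*(-21))*(-3/16 + (-4 + 4**2 + 6*4)/16) = 90 + (-1/2 + 441)*(-3/16 + (-4 + 16 + 24)/16) = 90 + 881*(-3/16 + (1/16)*36)/2 = 90 + 881*(-3/16 + 9/4)/2 = 90 + (881/2)*(33/16) = 90 + 29073/32 = 31953/32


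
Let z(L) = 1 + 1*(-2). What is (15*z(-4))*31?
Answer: -465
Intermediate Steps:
z(L) = -1 (z(L) = 1 - 2 = -1)
(15*z(-4))*31 = (15*(-1))*31 = -15*31 = -465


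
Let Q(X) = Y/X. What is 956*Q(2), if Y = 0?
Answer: 0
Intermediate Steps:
Q(X) = 0 (Q(X) = 0/X = 0)
956*Q(2) = 956*0 = 0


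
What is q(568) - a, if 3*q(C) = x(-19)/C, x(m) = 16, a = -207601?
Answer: 44219015/213 ≈ 2.0760e+5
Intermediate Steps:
q(C) = 16/(3*C) (q(C) = (16/C)/3 = 16/(3*C))
q(568) - a = (16/3)/568 - 1*(-207601) = (16/3)*(1/568) + 207601 = 2/213 + 207601 = 44219015/213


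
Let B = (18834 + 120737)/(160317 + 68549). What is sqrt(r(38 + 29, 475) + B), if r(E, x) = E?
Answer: sqrt(3541379335538)/228866 ≈ 8.2225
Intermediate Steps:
B = 139571/228866 ≈ 0.60984
sqrt(r(38 + 29, 475) + B) = sqrt((38 + 29) + 139571/228866) = sqrt(67 + 139571/228866) = sqrt(15473593/228866) = sqrt(3541379335538)/228866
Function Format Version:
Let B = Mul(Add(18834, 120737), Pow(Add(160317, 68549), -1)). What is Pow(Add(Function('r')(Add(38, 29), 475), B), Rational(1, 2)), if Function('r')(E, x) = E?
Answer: Mul(Rational(1, 228866), Pow(3541379335538, Rational(1, 2))) ≈ 8.2225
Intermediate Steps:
B = Rational(139571, 228866) (B = Mul(139571, Pow(228866, -1)) = Mul(139571, Rational(1, 228866)) = Rational(139571, 228866) ≈ 0.60984)
Pow(Add(Function('r')(Add(38, 29), 475), B), Rational(1, 2)) = Pow(Add(Add(38, 29), Rational(139571, 228866)), Rational(1, 2)) = Pow(Add(67, Rational(139571, 228866)), Rational(1, 2)) = Pow(Rational(15473593, 228866), Rational(1, 2)) = Mul(Rational(1, 228866), Pow(3541379335538, Rational(1, 2)))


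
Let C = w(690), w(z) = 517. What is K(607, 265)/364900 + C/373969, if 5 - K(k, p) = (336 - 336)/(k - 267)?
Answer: 38104629/27292257620 ≈ 0.0013962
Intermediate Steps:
C = 517
K(k, p) = 5 (K(k, p) = 5 - (336 - 336)/(k - 267) = 5 - 0/(-267 + k) = 5 - 1*0 = 5 + 0 = 5)
K(607, 265)/364900 + C/373969 = 5/364900 + 517/373969 = 5*(1/364900) + 517*(1/373969) = 1/72980 + 517/373969 = 38104629/27292257620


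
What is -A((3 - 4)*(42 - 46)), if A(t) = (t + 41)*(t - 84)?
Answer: 3600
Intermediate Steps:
A(t) = (-84 + t)*(41 + t) (A(t) = (41 + t)*(-84 + t) = (-84 + t)*(41 + t))
-A((3 - 4)*(42 - 46)) = -(-3444 + ((3 - 4)*(42 - 46))² - 43*(3 - 4)*(42 - 46)) = -(-3444 + (-1*(-4))² - (-43)*(-4)) = -(-3444 + 4² - 43*4) = -(-3444 + 16 - 172) = -1*(-3600) = 3600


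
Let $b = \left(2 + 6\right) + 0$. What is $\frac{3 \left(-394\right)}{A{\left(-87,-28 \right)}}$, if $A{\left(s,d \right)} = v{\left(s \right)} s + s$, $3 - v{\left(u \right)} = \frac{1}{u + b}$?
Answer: $\frac{31126}{9193} \approx 3.3858$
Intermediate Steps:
$b = 8$ ($b = 8 + 0 = 8$)
$v{\left(u \right)} = 3 - \frac{1}{8 + u}$ ($v{\left(u \right)} = 3 - \frac{1}{u + 8} = 3 - \frac{1}{8 + u}$)
$A{\left(s,d \right)} = s + \frac{s \left(23 + 3 s\right)}{8 + s}$ ($A{\left(s,d \right)} = \frac{23 + 3 s}{8 + s} s + s = \frac{s \left(23 + 3 s\right)}{8 + s} + s = s + \frac{s \left(23 + 3 s\right)}{8 + s}$)
$\frac{3 \left(-394\right)}{A{\left(-87,-28 \right)}} = \frac{3 \left(-394\right)}{\left(-87\right) \frac{1}{8 - 87} \left(31 + 4 \left(-87\right)\right)} = - \frac{1182}{\left(-87\right) \frac{1}{-79} \left(31 - 348\right)} = - \frac{1182}{\left(-87\right) \left(- \frac{1}{79}\right) \left(-317\right)} = - \frac{1182}{- \frac{27579}{79}} = \left(-1182\right) \left(- \frac{79}{27579}\right) = \frac{31126}{9193}$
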